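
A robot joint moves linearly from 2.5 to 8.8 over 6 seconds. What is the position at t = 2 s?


s = t/T = 2/6 = 0.3333
p(t) = p0 + (pf-p0)*s
= 2.5 + (8.8 - 2.5) * 0.3333
= 4.6


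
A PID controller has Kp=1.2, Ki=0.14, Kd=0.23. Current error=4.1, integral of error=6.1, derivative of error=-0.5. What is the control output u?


u = Kp*e + Ki*int(e) + Kd*de/dt
= 1.2*4.1 + 0.14*6.1 + 0.23*(-0.5)
= 4.92 + 0.854 + -0.115
= 5.659


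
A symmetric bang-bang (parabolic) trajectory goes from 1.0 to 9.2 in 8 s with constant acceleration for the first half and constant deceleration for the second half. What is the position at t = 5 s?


Symmetric rest-to-rest: each phase covers (pf-p0)/2 in time T/2. 0.5*a*(T/2)^2 = (pf-p0)/2 => a = 4*(pf-p0)/T^2
a = 4*(9.2-1.0)/8^2 = 0.5125
t = 5 is in the deceleration phase (t > T/2).
p = pf - 0.5*a*(T-t)^2 = 9.2 - 0.5*0.5125*3^2
= 6.8937


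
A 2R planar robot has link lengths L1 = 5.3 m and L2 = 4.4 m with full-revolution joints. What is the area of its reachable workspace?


r_max = L1 + L2 = 9.7 m
r_min = |L1 - L2| = 0.9 m
Area = pi*(r_max^2 - r_min^2)
= pi*(94.09 - 0.81)
= pi * 93.28
= 293.0478 m^2


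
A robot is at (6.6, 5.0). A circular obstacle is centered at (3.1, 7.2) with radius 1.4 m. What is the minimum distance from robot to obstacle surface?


center_dist = sqrt((6.6-3.1)^2 + (5.0-7.2)^2)
= sqrt(12.25 + 4.84)
= 4.134
min_dist = center_dist - radius = 4.134 - 1.4 = 2.734 m


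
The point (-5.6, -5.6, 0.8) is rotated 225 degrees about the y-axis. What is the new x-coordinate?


Rotation about y-axis: x' = x*cos(theta) + z*sin(theta)
= -5.6 * -0.7071 + 0.8 * -0.7071
= 3.3941


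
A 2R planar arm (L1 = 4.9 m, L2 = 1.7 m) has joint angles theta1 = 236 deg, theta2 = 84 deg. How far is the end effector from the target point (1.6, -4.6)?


End effector via forward kinematics:
x = L1*cos(t1) + L2*cos(t1+t2) = -1.4378
y = L1*sin(t1) + L2*sin(t1+t2) = -5.155
Distance to target:
d = sqrt((1.6 - -1.4378)^2 + (-4.6 - -5.155)^2)
= sqrt(9.228 + 0.3081)
= 3.0881 m


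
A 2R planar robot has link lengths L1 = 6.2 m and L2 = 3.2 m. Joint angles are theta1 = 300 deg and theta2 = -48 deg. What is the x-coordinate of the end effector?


Convert angles to radians: theta1 = 5.236, theta2 = -0.8378
x = L1*cos(theta1) + L2*cos(theta1+theta2)
x = 3.1 + -0.9889
x = 2.1111


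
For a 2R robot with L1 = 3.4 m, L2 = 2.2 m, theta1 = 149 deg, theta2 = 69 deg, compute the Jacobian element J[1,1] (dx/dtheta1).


J[1,1] = -L1*sin(t1) - L2*sin(t1+t2)
= -3.4*sin(149) - 2.2*sin(218)
= -0.3967


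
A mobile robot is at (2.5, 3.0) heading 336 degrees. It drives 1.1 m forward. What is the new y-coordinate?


y_new = y0 + d*sin(theta)
= 3.0 + 1.1*sin(336)
= 3.0 + -0.4474
= 2.5526


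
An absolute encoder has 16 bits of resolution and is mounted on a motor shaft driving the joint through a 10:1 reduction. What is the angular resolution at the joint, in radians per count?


counts = 2^16 = 65536
effective counts at joint = 65536 * 10 = 655360
resolution = 2*pi / 655360
= 9.5874e-06 rad/count


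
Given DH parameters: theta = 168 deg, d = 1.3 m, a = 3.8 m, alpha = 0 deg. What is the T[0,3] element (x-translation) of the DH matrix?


T[0,3] = a * cos(theta)
= 3.8 * cos(168 deg)
= 3.8 * -0.9781
= -3.717


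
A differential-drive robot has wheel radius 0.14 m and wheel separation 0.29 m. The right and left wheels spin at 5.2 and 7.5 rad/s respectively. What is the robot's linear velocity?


vR = r*wR = 0.14*5.2 = 0.728 m/s
vL = r*wL = 0.14*7.5 = 1.05 m/s
v = (vR+vL)/2 = 0.889 m/s
omega = (vR-vL)/L = -1.1103 rad/s
linear velocity = 0.889 m/s


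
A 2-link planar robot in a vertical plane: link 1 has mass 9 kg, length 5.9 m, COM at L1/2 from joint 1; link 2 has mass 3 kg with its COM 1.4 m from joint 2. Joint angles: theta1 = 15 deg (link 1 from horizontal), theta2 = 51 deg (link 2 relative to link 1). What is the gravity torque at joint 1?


Horizontal distance from joint 1 to link-1 COM:
  x_c1 = (L1/2)*cos(t1) = 2.95 * 0.9659 = 2.8495 m
Horizontal distance from joint 1 to link-2 COM:
  x_c2 = L1*cos(t1) + Lc2*cos(t1+t2)
       = 5.9*0.9659 + 1.4*0.4067 = 6.2684 m
tau1 = m1*g*x_c1 + m2*g*x_c2
     = 9*9.81*2.8495 + 3*9.81*6.2684
     = 251.5807 + 184.4788
     = 436.0595 Nm


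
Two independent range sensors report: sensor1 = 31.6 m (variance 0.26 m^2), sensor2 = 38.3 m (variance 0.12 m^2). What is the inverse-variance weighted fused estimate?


w1 = (1/var1) / (1/var1 + 1/var2)
   = 3.8462 / (3.8462 + 8.3333) = 0.3158
w2 = 1 - w1 = 0.6842
fused = w1*s1 + w2*s2 = 9.9789 + 26.2053
= 36.1842 m


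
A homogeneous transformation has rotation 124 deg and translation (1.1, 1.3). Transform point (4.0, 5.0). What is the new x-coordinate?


x' = cos(theta)*px - sin(theta)*py + tx
= -0.5592*4.0 - 0.829*5.0 + 1.1
= -5.282


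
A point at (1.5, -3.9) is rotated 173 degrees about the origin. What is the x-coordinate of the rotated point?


x' = x*cos(theta) - y*sin(theta)
cos(173 deg) = -0.9925, sin(173 deg) = 0.1219
x' = 1.5 * -0.9925 - -3.9 * 0.1219
= -1.4888 - -0.4753
= -1.0135


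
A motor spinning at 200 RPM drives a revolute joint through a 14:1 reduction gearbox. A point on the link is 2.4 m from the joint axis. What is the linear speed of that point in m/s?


omega_motor = 200 * 2*pi/60 = 20.944 rad/s
omega_joint = omega_motor / 14 = 1.496 rad/s
v = omega_joint * r = 1.496 * 2.4
= 3.5904 m/s


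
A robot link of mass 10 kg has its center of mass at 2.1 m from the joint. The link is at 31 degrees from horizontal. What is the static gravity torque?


tau = m*g*L*cos(angle)
= 10 * 9.81 * 2.1 * cos(31 deg)
= 10 * 9.81 * 2.1 * 0.8572
= 176.585 Nm


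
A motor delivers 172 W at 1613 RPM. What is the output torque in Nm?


omega = 1613 * 2*pi/60 = 168.913 rad/s
tau = P / omega = 172 / 168.913
= 1.0183 Nm


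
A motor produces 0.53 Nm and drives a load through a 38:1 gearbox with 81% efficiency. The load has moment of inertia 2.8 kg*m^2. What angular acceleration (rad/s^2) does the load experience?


tau_out = tau_motor * N * eta
= 0.53 * 38 * 0.81 = 16.3134 Nm
alpha = tau_out / I = 16.3134 / 2.8
= 5.8262 rad/s^2


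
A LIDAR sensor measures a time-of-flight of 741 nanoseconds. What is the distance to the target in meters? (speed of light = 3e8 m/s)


tof = 741 ns = 7.41e-07 s
dist = c * tof / 2
= 3e8 * 7.41e-07 / 2
= 111.15 m


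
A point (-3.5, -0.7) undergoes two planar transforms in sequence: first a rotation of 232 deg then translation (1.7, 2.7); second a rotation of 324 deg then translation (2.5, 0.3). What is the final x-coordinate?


After transform 1:
x1 = cos(232)*-3.5 - sin(232)*-0.7 + 1.7 = 3.3032
y1 = sin(232)*-3.5 + cos(232)*-0.7 + 2.7 = 5.889
After transform 2:
x2 = cos(324)*3.3032 - sin(324)*5.889 + 2.5
= 8.6338


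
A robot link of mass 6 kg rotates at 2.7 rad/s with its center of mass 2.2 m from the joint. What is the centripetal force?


F = m * omega^2 * r
= 6 * 2.7^2 * 2.2
= 6 * 7.29 * 2.2
= 96.228 N


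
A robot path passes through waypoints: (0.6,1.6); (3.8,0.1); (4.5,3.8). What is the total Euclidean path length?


Segment lengths:
  seg1 = sqrt((3.2)^2 + (-1.5)^2) = 3.5341
  seg2 = sqrt((0.7)^2 + (3.7)^2) = 3.7656
Total = 7.2998


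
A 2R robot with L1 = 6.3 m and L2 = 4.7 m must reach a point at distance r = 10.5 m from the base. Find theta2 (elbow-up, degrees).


cos(theta2) = (r^2 - L1^2 - L2^2) / (2*L1*L2)
cos(theta2) = (110.25 - 39.69 - 22.09) / 59.22
cos(theta2) = 0.818473
theta2 = 35.0677 degrees


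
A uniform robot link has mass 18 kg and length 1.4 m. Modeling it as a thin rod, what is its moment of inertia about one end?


I = (1/3) * m * L^2
= (1/3) * 18 * 1.4^2
= 0.333333 * 18 * 1.96
= 11.76 kg*m^2


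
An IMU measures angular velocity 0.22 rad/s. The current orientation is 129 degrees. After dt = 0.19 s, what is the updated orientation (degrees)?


delta_theta = w * dt = 0.22 * 0.19 = 0.0418 rad
= 2.395 deg
theta_new = 129 + 2.395 = 131.395 deg


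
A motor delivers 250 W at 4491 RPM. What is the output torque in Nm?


omega = 4491 * 2*pi/60 = 470.2964 rad/s
tau = P / omega = 250 / 470.2964
= 0.5316 Nm


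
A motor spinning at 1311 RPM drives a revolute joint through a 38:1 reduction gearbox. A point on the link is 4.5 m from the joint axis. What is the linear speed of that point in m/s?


omega_motor = 1311 * 2*pi/60 = 137.2876 rad/s
omega_joint = omega_motor / 38 = 3.6128 rad/s
v = omega_joint * r = 3.6128 * 4.5
= 16.2577 m/s


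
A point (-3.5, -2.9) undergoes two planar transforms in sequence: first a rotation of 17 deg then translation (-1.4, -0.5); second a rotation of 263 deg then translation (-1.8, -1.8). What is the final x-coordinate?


After transform 1:
x1 = cos(17)*-3.5 - sin(17)*-2.9 + -1.4 = -3.8992
y1 = sin(17)*-3.5 + cos(17)*-2.9 + -0.5 = -4.2966
After transform 2:
x2 = cos(263)*-3.8992 - sin(263)*-4.2966 + -1.8
= -5.5894


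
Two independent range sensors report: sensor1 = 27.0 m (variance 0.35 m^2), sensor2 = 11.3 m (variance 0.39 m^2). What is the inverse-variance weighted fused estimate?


w1 = (1/var1) / (1/var1 + 1/var2)
   = 2.8571 / (2.8571 + 2.5641) = 0.527
w2 = 1 - w1 = 0.473
fused = w1*s1 + w2*s2 = 14.2297 + 5.3446
= 19.5743 m


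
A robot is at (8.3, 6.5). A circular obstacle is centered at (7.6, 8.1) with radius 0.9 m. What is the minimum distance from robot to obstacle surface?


center_dist = sqrt((8.3-7.6)^2 + (6.5-8.1)^2)
= sqrt(0.49 + 2.56)
= 1.7464
min_dist = center_dist - radius = 1.7464 - 0.9 = 0.8464 m


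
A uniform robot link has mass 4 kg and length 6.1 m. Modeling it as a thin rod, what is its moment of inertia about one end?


I = (1/3) * m * L^2
= (1/3) * 4 * 6.1^2
= 0.333333 * 4 * 37.21
= 49.6133 kg*m^2


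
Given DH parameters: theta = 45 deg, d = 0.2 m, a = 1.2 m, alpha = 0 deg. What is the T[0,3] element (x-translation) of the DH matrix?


T[0,3] = a * cos(theta)
= 1.2 * cos(45 deg)
= 1.2 * 0.7071
= 0.8485


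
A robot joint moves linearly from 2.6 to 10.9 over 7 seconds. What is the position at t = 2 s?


s = t/T = 2/7 = 0.2857
p(t) = p0 + (pf-p0)*s
= 2.6 + (10.9 - 2.6) * 0.2857
= 4.9714


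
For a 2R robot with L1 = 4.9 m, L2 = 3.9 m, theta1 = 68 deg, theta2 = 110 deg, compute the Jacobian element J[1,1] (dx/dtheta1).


J[1,1] = -L1*sin(t1) - L2*sin(t1+t2)
= -4.9*sin(68) - 3.9*sin(178)
= -4.6793


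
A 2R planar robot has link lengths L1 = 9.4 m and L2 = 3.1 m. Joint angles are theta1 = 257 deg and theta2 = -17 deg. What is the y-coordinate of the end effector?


Convert angles to radians: theta1 = 4.4855, theta2 = -0.2967
y = L1*sin(theta1) + L2*sin(theta1+theta2)
y = -9.1591 + -2.6847
y = -11.8438


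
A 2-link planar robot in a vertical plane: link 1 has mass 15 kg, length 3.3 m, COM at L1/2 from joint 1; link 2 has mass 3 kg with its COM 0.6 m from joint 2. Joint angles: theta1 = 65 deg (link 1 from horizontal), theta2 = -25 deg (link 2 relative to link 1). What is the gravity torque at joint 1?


Horizontal distance from joint 1 to link-1 COM:
  x_c1 = (L1/2)*cos(t1) = 1.65 * 0.4226 = 0.6973 m
Horizontal distance from joint 1 to link-2 COM:
  x_c2 = L1*cos(t1) + Lc2*cos(t1+t2)
       = 3.3*0.4226 + 0.6*0.766 = 1.8543 m
tau1 = m1*g*x_c1 + m2*g*x_c2
     = 15*9.81*0.6973 + 3*9.81*1.8543
     = 102.6107 + 54.5711
     = 157.1817 Nm


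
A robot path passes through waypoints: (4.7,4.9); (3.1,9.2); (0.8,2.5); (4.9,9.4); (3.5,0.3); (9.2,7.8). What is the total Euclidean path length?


Segment lengths:
  seg1 = sqrt((-1.6)^2 + (4.3)^2) = 4.588
  seg2 = sqrt((-2.3)^2 + (-6.7)^2) = 7.0838
  seg3 = sqrt((4.1)^2 + (6.9)^2) = 8.0262
  seg4 = sqrt((-1.4)^2 + (-9.1)^2) = 9.2071
  seg5 = sqrt((5.7)^2 + (7.5)^2) = 9.4202
Total = 38.3253


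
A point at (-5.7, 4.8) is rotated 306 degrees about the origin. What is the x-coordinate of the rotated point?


x' = x*cos(theta) - y*sin(theta)
cos(306 deg) = 0.5878, sin(306 deg) = -0.809
x' = -5.7 * 0.5878 - 4.8 * -0.809
= -3.3504 - -3.8833
= 0.5329


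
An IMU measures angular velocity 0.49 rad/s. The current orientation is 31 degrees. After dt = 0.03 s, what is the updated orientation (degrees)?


delta_theta = w * dt = 0.49 * 0.03 = 0.0147 rad
= 0.8422 deg
theta_new = 31 + 0.8422 = 31.8422 deg


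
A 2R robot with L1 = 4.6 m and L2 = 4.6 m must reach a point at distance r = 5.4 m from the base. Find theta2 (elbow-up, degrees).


cos(theta2) = (r^2 - L1^2 - L2^2) / (2*L1*L2)
cos(theta2) = (29.16 - 21.16 - 21.16) / 42.32
cos(theta2) = -0.310964
theta2 = 108.1173 degrees


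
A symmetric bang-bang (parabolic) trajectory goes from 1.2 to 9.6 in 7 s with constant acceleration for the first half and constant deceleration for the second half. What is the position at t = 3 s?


Symmetric rest-to-rest: each phase covers (pf-p0)/2 in time T/2. 0.5*a*(T/2)^2 = (pf-p0)/2 => a = 4*(pf-p0)/T^2
a = 4*(9.6-1.2)/7^2 = 0.6857
t = 3 is in the acceleration phase (t <= T/2).
p = p0 + 0.5*a*t^2 = 1.2 + 0.5*0.6857*3^2
= 4.2857


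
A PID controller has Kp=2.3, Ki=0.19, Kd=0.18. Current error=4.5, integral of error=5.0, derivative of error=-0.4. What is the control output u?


u = Kp*e + Ki*int(e) + Kd*de/dt
= 2.3*4.5 + 0.19*5.0 + 0.18*(-0.4)
= 10.35 + 0.95 + -0.072
= 11.228


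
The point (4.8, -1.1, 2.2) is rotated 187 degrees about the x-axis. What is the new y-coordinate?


Rotation about x-axis: y' = y*cos(theta) - z*sin(theta)
= -1.1 * -0.9925 - 2.2 * -0.1219
= 1.3599


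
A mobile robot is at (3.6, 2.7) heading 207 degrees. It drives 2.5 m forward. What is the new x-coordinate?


x_new = x0 + d*cos(theta)
= 3.6 + 2.5*cos(207)
= 3.6 + -2.2275
= 1.3725


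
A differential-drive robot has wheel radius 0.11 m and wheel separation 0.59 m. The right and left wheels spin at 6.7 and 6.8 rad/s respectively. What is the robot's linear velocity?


vR = r*wR = 0.11*6.7 = 0.737 m/s
vL = r*wL = 0.11*6.8 = 0.748 m/s
v = (vR+vL)/2 = 0.7425 m/s
omega = (vR-vL)/L = -0.0186 rad/s
linear velocity = 0.7425 m/s


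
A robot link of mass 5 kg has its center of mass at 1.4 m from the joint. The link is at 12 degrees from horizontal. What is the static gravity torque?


tau = m*g*L*cos(angle)
= 5 * 9.81 * 1.4 * cos(12 deg)
= 5 * 9.81 * 1.4 * 0.9781
= 67.1694 Nm


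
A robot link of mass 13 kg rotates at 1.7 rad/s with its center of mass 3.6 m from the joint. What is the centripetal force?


F = m * omega^2 * r
= 13 * 1.7^2 * 3.6
= 13 * 2.89 * 3.6
= 135.252 N


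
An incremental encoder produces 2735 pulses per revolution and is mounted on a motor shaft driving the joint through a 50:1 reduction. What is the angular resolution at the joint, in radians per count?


counts per rev = 2735
effective counts at joint = 2735 * 50 = 136750
resolution = 2*pi / 136750
= 4.5947e-05 rad/count


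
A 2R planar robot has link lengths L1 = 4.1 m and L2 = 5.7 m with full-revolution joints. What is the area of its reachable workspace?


r_max = L1 + L2 = 9.8 m
r_min = |L1 - L2| = 1.6 m
Area = pi*(r_max^2 - r_min^2)
= pi*(96.04 - 2.56)
= pi * 93.48
= 293.6761 m^2


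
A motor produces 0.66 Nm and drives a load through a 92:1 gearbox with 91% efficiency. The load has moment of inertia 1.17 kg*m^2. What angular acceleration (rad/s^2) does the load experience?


tau_out = tau_motor * N * eta
= 0.66 * 92 * 0.91 = 55.2552 Nm
alpha = tau_out / I = 55.2552 / 1.17
= 47.2267 rad/s^2


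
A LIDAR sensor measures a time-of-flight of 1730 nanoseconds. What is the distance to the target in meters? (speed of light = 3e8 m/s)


tof = 1730 ns = 1.73e-06 s
dist = c * tof / 2
= 3e8 * 1.73e-06 / 2
= 259.5 m


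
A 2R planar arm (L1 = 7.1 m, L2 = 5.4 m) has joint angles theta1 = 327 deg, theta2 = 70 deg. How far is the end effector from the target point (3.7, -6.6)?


End effector via forward kinematics:
x = L1*cos(t1) + L2*cos(t1+t2) = 10.2672
y = L1*sin(t1) + L2*sin(t1+t2) = -0.6171
Distance to target:
d = sqrt((3.7 - 10.2672)^2 + (-6.6 - -0.6171)^2)
= sqrt(43.128 + 35.7947)
= 8.8838 m


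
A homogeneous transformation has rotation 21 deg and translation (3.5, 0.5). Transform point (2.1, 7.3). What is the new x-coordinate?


x' = cos(theta)*px - sin(theta)*py + tx
= 0.9336*2.1 - 0.3584*7.3 + 3.5
= 2.8444


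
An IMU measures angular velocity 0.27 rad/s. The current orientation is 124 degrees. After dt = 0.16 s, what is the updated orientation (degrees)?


delta_theta = w * dt = 0.27 * 0.16 = 0.0432 rad
= 2.4752 deg
theta_new = 124 + 2.4752 = 126.4752 deg


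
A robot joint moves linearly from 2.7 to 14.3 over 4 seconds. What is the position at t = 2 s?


s = t/T = 2/4 = 0.5
p(t) = p0 + (pf-p0)*s
= 2.7 + (14.3 - 2.7) * 0.5
= 8.5


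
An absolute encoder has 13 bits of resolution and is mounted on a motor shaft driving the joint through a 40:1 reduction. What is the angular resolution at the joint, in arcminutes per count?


counts = 2^13 = 8192
effective counts at joint = 8192 * 40 = 327680
resolution = 360*60 / 327680
= 0.0659 arcmin/count


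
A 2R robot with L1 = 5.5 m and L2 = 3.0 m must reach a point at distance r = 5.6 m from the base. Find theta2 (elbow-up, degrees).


cos(theta2) = (r^2 - L1^2 - L2^2) / (2*L1*L2)
cos(theta2) = (31.36 - 30.25 - 9.0) / 33.0
cos(theta2) = -0.239091
theta2 = 103.8329 degrees


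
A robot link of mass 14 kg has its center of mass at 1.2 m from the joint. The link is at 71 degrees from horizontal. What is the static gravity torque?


tau = m*g*L*cos(angle)
= 14 * 9.81 * 1.2 * cos(71 deg)
= 14 * 9.81 * 1.2 * 0.3256
= 53.6562 Nm


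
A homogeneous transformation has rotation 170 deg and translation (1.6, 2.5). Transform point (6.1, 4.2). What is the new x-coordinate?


x' = cos(theta)*px - sin(theta)*py + tx
= -0.9848*6.1 - 0.1736*4.2 + 1.6
= -5.1366


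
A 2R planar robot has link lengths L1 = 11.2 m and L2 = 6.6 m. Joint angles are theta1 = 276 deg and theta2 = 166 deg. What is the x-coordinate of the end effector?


Convert angles to radians: theta1 = 4.8171, theta2 = 2.8972
x = L1*cos(theta1) + L2*cos(theta1+theta2)
x = 1.1707 + 0.9185
x = 2.0893


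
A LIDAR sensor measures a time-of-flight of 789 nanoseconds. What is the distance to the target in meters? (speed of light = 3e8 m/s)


tof = 789 ns = 7.89e-07 s
dist = c * tof / 2
= 3e8 * 7.89e-07 / 2
= 118.35 m


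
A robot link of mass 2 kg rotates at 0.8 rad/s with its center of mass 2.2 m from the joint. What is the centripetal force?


F = m * omega^2 * r
= 2 * 0.8^2 * 2.2
= 2 * 0.64 * 2.2
= 2.816 N


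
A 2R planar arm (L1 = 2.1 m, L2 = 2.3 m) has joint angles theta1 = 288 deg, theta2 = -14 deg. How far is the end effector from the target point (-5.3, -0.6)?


End effector via forward kinematics:
x = L1*cos(t1) + L2*cos(t1+t2) = 0.8094
y = L1*sin(t1) + L2*sin(t1+t2) = -4.2916
Distance to target:
d = sqrt((-5.3 - 0.8094)^2 + (-0.6 - -4.2916)^2)
= sqrt(37.3245 + 13.628)
= 7.1381 m


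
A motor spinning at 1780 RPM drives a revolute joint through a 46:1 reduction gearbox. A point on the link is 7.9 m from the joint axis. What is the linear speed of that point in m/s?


omega_motor = 1780 * 2*pi/60 = 186.4012 rad/s
omega_joint = omega_motor / 46 = 4.0522 rad/s
v = omega_joint * r = 4.0522 * 7.9
= 32.0124 m/s


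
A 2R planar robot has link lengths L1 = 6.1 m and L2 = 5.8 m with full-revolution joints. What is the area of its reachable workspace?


r_max = L1 + L2 = 11.9 m
r_min = |L1 - L2| = 0.3 m
Area = pi*(r_max^2 - r_min^2)
= pi*(141.61 - 0.09)
= pi * 141.52
= 444.5982 m^2


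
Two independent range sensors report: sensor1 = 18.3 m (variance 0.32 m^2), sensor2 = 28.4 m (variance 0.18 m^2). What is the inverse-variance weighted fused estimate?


w1 = (1/var1) / (1/var1 + 1/var2)
   = 3.125 / (3.125 + 5.5556) = 0.36
w2 = 1 - w1 = 0.64
fused = w1*s1 + w2*s2 = 6.588 + 18.176
= 24.764 m


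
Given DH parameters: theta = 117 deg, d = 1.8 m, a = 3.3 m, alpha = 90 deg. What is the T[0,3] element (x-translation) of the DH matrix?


T[0,3] = a * cos(theta)
= 3.3 * cos(117 deg)
= 3.3 * -0.454
= -1.4982


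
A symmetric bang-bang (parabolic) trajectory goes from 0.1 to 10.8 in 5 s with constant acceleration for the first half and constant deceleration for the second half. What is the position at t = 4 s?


Symmetric rest-to-rest: each phase covers (pf-p0)/2 in time T/2. 0.5*a*(T/2)^2 = (pf-p0)/2 => a = 4*(pf-p0)/T^2
a = 4*(10.8-0.1)/5^2 = 1.712
t = 4 is in the deceleration phase (t > T/2).
p = pf - 0.5*a*(T-t)^2 = 10.8 - 0.5*1.712*1^2
= 9.944


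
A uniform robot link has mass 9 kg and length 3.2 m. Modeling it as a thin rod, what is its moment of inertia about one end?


I = (1/3) * m * L^2
= (1/3) * 9 * 3.2^2
= 0.333333 * 9 * 10.24
= 30.72 kg*m^2


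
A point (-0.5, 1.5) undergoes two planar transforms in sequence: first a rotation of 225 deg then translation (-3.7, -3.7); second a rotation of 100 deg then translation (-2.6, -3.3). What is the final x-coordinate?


After transform 1:
x1 = cos(225)*-0.5 - sin(225)*1.5 + -3.7 = -2.2858
y1 = sin(225)*-0.5 + cos(225)*1.5 + -3.7 = -4.4071
After transform 2:
x2 = cos(100)*-2.2858 - sin(100)*-4.4071 + -2.6
= 2.1371


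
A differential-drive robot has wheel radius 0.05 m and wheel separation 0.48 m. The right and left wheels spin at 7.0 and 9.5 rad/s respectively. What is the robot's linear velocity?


vR = r*wR = 0.05*7.0 = 0.35 m/s
vL = r*wL = 0.05*9.5 = 0.475 m/s
v = (vR+vL)/2 = 0.4125 m/s
omega = (vR-vL)/L = -0.2604 rad/s
linear velocity = 0.4125 m/s


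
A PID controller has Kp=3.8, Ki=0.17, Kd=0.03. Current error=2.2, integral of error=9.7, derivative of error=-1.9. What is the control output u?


u = Kp*e + Ki*int(e) + Kd*de/dt
= 3.8*2.2 + 0.17*9.7 + 0.03*(-1.9)
= 8.36 + 1.649 + -0.057
= 9.952


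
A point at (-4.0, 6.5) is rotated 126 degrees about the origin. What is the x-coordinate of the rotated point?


x' = x*cos(theta) - y*sin(theta)
cos(126 deg) = -0.5878, sin(126 deg) = 0.809
x' = -4.0 * -0.5878 - 6.5 * 0.809
= 2.3511 - 5.2586
= -2.9075


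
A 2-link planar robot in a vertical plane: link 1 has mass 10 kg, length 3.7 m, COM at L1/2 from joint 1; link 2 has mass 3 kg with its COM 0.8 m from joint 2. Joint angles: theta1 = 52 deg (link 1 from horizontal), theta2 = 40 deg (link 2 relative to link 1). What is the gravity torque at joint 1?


Horizontal distance from joint 1 to link-1 COM:
  x_c1 = (L1/2)*cos(t1) = 1.85 * 0.6157 = 1.139 m
Horizontal distance from joint 1 to link-2 COM:
  x_c2 = L1*cos(t1) + Lc2*cos(t1+t2)
       = 3.7*0.6157 + 0.8*-0.0349 = 2.25 m
tau1 = m1*g*x_c1 + m2*g*x_c2
     = 10*9.81*1.139 + 3*9.81*2.25
     = 111.7333 + 66.2183
     = 177.9516 Nm


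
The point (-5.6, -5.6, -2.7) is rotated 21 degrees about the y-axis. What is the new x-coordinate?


Rotation about y-axis: x' = x*cos(theta) + z*sin(theta)
= -5.6 * 0.9336 + -2.7 * 0.3584
= -6.1956


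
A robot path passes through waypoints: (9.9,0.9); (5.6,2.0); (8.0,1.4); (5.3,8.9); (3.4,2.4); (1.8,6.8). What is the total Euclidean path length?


Segment lengths:
  seg1 = sqrt((-4.3)^2 + (1.1)^2) = 4.4385
  seg2 = sqrt((2.4)^2 + (-0.6)^2) = 2.4739
  seg3 = sqrt((-2.7)^2 + (7.5)^2) = 7.9712
  seg4 = sqrt((-1.9)^2 + (-6.5)^2) = 6.772
  seg5 = sqrt((-1.6)^2 + (4.4)^2) = 4.6819
Total = 26.3374


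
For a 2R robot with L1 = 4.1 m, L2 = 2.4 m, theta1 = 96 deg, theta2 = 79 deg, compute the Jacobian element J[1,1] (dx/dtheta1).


J[1,1] = -L1*sin(t1) - L2*sin(t1+t2)
= -4.1*sin(96) - 2.4*sin(175)
= -4.2867


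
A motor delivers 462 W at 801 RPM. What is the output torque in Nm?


omega = 801 * 2*pi/60 = 83.8805 rad/s
tau = P / omega = 462 / 83.8805
= 5.5078 Nm


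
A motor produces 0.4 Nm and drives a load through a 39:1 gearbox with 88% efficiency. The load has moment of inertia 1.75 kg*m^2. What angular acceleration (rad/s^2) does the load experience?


tau_out = tau_motor * N * eta
= 0.4 * 39 * 0.88 = 13.728 Nm
alpha = tau_out / I = 13.728 / 1.75
= 7.8446 rad/s^2


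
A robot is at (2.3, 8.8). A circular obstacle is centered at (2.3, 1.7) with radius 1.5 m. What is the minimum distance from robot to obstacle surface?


center_dist = sqrt((2.3-2.3)^2 + (8.8-1.7)^2)
= sqrt(0.0 + 50.41)
= 7.1
min_dist = center_dist - radius = 7.1 - 1.5 = 5.6 m


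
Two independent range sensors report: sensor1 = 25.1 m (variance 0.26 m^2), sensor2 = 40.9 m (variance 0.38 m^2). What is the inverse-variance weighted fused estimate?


w1 = (1/var1) / (1/var1 + 1/var2)
   = 3.8462 / (3.8462 + 2.6316) = 0.5938
w2 = 1 - w1 = 0.4062
fused = w1*s1 + w2*s2 = 14.9031 + 16.6156
= 31.5187 m


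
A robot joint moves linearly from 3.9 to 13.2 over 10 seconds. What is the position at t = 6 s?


s = t/T = 6/10 = 0.6
p(t) = p0 + (pf-p0)*s
= 3.9 + (13.2 - 3.9) * 0.6
= 9.48


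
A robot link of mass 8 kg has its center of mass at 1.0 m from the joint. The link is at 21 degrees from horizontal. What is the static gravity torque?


tau = m*g*L*cos(angle)
= 8 * 9.81 * 1.0 * cos(21 deg)
= 8 * 9.81 * 1.0 * 0.9336
= 73.2674 Nm


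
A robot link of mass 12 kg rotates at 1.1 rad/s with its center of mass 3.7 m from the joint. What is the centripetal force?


F = m * omega^2 * r
= 12 * 1.1^2 * 3.7
= 12 * 1.21 * 3.7
= 53.724 N


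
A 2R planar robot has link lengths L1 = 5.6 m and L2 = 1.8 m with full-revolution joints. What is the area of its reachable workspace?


r_max = L1 + L2 = 7.4 m
r_min = |L1 - L2| = 3.8 m
Area = pi*(r_max^2 - r_min^2)
= pi*(54.76 - 14.44)
= pi * 40.32
= 126.669 m^2


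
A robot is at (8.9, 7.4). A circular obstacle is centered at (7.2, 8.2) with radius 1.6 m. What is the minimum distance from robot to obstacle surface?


center_dist = sqrt((8.9-7.2)^2 + (7.4-8.2)^2)
= sqrt(2.89 + 0.64)
= 1.8788
min_dist = center_dist - radius = 1.8788 - 1.6 = 0.2788 m


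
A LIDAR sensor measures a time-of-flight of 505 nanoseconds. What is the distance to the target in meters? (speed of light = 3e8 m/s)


tof = 505 ns = 5.05e-07 s
dist = c * tof / 2
= 3e8 * 5.05e-07 / 2
= 75.75 m


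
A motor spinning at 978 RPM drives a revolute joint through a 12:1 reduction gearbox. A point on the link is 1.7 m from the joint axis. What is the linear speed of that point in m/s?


omega_motor = 978 * 2*pi/60 = 102.4159 rad/s
omega_joint = omega_motor / 12 = 8.5347 rad/s
v = omega_joint * r = 8.5347 * 1.7
= 14.5089 m/s


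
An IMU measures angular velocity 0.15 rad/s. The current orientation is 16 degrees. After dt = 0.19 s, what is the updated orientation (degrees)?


delta_theta = w * dt = 0.15 * 0.19 = 0.0285 rad
= 1.6329 deg
theta_new = 16 + 1.6329 = 17.6329 deg


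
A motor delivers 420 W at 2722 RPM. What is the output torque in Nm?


omega = 2722 * 2*pi/60 = 285.0472 rad/s
tau = P / omega = 420 / 285.0472
= 1.4734 Nm


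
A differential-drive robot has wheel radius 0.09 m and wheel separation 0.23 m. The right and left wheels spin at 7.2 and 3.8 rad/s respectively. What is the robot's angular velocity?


vR = r*wR = 0.09*7.2 = 0.648 m/s
vL = r*wL = 0.09*3.8 = 0.342 m/s
v = (vR+vL)/2 = 0.495 m/s
omega = (vR-vL)/L = 1.3304 rad/s
angular velocity = 1.3304 rad/s


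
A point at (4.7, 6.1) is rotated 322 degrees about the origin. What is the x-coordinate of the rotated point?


x' = x*cos(theta) - y*sin(theta)
cos(322 deg) = 0.788, sin(322 deg) = -0.6157
x' = 4.7 * 0.788 - 6.1 * -0.6157
= 3.7037 - -3.7555
= 7.4592


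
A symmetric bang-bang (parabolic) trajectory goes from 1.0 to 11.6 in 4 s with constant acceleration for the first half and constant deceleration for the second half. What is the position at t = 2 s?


Symmetric rest-to-rest: each phase covers (pf-p0)/2 in time T/2. 0.5*a*(T/2)^2 = (pf-p0)/2 => a = 4*(pf-p0)/T^2
a = 4*(11.6-1.0)/4^2 = 2.65
t = 2 is in the acceleration phase (t <= T/2).
p = p0 + 0.5*a*t^2 = 1.0 + 0.5*2.65*2^2
= 6.3


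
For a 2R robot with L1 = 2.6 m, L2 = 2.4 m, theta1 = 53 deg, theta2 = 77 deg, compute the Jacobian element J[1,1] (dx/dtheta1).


J[1,1] = -L1*sin(t1) - L2*sin(t1+t2)
= -2.6*sin(53) - 2.4*sin(130)
= -3.915


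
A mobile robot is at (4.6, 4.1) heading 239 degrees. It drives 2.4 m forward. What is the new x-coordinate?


x_new = x0 + d*cos(theta)
= 4.6 + 2.4*cos(239)
= 4.6 + -1.2361
= 3.3639


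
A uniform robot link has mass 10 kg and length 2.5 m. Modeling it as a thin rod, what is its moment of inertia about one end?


I = (1/3) * m * L^2
= (1/3) * 10 * 2.5^2
= 0.333333 * 10 * 6.25
= 20.8333 kg*m^2


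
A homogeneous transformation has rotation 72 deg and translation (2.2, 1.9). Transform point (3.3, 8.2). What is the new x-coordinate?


x' = cos(theta)*px - sin(theta)*py + tx
= 0.309*3.3 - 0.9511*8.2 + 2.2
= -4.5789


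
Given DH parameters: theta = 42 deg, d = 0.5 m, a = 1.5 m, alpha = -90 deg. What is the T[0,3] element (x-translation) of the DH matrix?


T[0,3] = a * cos(theta)
= 1.5 * cos(42 deg)
= 1.5 * 0.7431
= 1.1147


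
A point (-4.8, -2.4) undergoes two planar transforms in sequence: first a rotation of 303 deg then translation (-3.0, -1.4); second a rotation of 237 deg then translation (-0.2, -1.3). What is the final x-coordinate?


After transform 1:
x1 = cos(303)*-4.8 - sin(303)*-2.4 + -3.0 = -7.6271
y1 = sin(303)*-4.8 + cos(303)*-2.4 + -1.4 = 1.3185
After transform 2:
x2 = cos(237)*-7.6271 - sin(237)*1.3185 + -0.2
= 5.0598


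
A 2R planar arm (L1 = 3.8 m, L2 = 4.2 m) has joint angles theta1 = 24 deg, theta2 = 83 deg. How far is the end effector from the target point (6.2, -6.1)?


End effector via forward kinematics:
x = L1*cos(t1) + L2*cos(t1+t2) = 2.2435
y = L1*sin(t1) + L2*sin(t1+t2) = 5.5621
Distance to target:
d = sqrt((6.2 - 2.2435)^2 + (-6.1 - 5.5621)^2)
= sqrt(15.6538 + 136.0041)
= 12.3149 m


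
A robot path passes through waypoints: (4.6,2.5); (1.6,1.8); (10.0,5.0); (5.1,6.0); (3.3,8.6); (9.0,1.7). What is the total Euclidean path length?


Segment lengths:
  seg1 = sqrt((-3.0)^2 + (-0.7)^2) = 3.0806
  seg2 = sqrt((8.4)^2 + (3.2)^2) = 8.9889
  seg3 = sqrt((-4.9)^2 + (1.0)^2) = 5.001
  seg4 = sqrt((-1.8)^2 + (2.6)^2) = 3.1623
  seg5 = sqrt((5.7)^2 + (-6.9)^2) = 8.9499
Total = 29.1826


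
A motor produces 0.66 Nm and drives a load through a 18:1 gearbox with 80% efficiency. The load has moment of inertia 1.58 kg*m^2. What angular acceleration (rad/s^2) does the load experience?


tau_out = tau_motor * N * eta
= 0.66 * 18 * 0.8 = 9.504 Nm
alpha = tau_out / I = 9.504 / 1.58
= 6.0152 rad/s^2


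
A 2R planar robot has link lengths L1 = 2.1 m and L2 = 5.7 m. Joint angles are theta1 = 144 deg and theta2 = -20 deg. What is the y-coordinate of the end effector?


Convert angles to radians: theta1 = 2.5133, theta2 = -0.3491
y = L1*sin(theta1) + L2*sin(theta1+theta2)
y = 1.2343 + 4.7255
y = 5.9599


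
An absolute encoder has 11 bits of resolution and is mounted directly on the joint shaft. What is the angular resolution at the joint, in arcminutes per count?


counts = 2^11 = 2048
resolution = 360*60 / 2048
= 10.5469 arcmin/count


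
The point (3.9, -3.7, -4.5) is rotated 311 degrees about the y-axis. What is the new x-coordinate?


Rotation about y-axis: x' = x*cos(theta) + z*sin(theta)
= 3.9 * 0.6561 + -4.5 * -0.7547
= 5.9548


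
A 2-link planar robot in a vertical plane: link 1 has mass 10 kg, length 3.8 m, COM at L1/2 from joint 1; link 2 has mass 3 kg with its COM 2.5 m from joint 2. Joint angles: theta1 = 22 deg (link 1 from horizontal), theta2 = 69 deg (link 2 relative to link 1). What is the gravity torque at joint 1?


Horizontal distance from joint 1 to link-1 COM:
  x_c1 = (L1/2)*cos(t1) = 1.9 * 0.9272 = 1.7616 m
Horizontal distance from joint 1 to link-2 COM:
  x_c2 = L1*cos(t1) + Lc2*cos(t1+t2)
       = 3.8*0.9272 + 2.5*-0.0175 = 3.4797 m
tau1 = m1*g*x_c1 + m2*g*x_c2
     = 10*9.81*1.7616 + 3*9.81*3.4797
     = 172.8178 + 102.4066
     = 275.2244 Nm


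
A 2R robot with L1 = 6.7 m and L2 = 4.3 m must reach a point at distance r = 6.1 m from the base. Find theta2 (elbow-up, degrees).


cos(theta2) = (r^2 - L1^2 - L2^2) / (2*L1*L2)
cos(theta2) = (37.21 - 44.89 - 18.49) / 57.62
cos(theta2) = -0.454183
theta2 = 117.0124 degrees


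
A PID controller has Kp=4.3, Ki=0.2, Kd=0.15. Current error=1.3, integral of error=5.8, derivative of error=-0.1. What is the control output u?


u = Kp*e + Ki*int(e) + Kd*de/dt
= 4.3*1.3 + 0.2*5.8 + 0.15*(-0.1)
= 5.59 + 1.16 + -0.015
= 6.735


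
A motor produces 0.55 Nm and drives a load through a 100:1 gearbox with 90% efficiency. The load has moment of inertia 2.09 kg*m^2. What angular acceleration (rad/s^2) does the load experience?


tau_out = tau_motor * N * eta
= 0.55 * 100 * 0.9 = 49.5 Nm
alpha = tau_out / I = 49.5 / 2.09
= 23.6842 rad/s^2


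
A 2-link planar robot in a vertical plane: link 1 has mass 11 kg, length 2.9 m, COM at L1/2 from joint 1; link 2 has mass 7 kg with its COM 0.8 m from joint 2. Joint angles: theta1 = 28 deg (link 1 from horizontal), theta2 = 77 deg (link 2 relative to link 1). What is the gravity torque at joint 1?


Horizontal distance from joint 1 to link-1 COM:
  x_c1 = (L1/2)*cos(t1) = 1.45 * 0.8829 = 1.2803 m
Horizontal distance from joint 1 to link-2 COM:
  x_c2 = L1*cos(t1) + Lc2*cos(t1+t2)
       = 2.9*0.8829 + 0.8*-0.2588 = 2.3535 m
tau1 = m1*g*x_c1 + m2*g*x_c2
     = 11*9.81*1.2803 + 7*9.81*2.3535
     = 138.1544 + 161.6143
     = 299.7687 Nm


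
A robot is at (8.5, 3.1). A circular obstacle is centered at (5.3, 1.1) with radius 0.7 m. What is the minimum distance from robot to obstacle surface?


center_dist = sqrt((8.5-5.3)^2 + (3.1-1.1)^2)
= sqrt(10.24 + 4.0)
= 3.7736
min_dist = center_dist - radius = 3.7736 - 0.7 = 3.0736 m


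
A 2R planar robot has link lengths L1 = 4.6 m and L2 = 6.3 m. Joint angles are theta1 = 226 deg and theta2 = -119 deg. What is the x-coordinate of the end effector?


Convert angles to radians: theta1 = 3.9444, theta2 = -2.0769
x = L1*cos(theta1) + L2*cos(theta1+theta2)
x = -3.1954 + -1.8419
x = -5.0374


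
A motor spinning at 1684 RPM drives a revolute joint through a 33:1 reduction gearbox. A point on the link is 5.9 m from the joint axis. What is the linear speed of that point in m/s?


omega_motor = 1684 * 2*pi/60 = 176.3481 rad/s
omega_joint = omega_motor / 33 = 5.3439 rad/s
v = omega_joint * r = 5.3439 * 5.9
= 31.5289 m/s


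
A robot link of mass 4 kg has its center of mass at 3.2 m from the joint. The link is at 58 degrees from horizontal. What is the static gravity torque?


tau = m*g*L*cos(angle)
= 4 * 9.81 * 3.2 * cos(58 deg)
= 4 * 9.81 * 3.2 * 0.5299
= 66.5409 Nm


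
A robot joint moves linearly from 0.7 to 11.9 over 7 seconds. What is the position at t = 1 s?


s = t/T = 1/7 = 0.1429
p(t) = p0 + (pf-p0)*s
= 0.7 + (11.9 - 0.7) * 0.1429
= 2.3


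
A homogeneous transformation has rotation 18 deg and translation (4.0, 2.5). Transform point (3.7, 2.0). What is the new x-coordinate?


x' = cos(theta)*px - sin(theta)*py + tx
= 0.9511*3.7 - 0.309*2.0 + 4.0
= 6.9009


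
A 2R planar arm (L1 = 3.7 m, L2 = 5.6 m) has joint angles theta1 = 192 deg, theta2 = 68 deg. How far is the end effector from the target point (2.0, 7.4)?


End effector via forward kinematics:
x = L1*cos(t1) + L2*cos(t1+t2) = -4.5916
y = L1*sin(t1) + L2*sin(t1+t2) = -6.2842
Distance to target:
d = sqrt((2.0 - -4.5916)^2 + (7.4 - -6.2842)^2)
= sqrt(43.4489 + 187.2572)
= 15.189 m


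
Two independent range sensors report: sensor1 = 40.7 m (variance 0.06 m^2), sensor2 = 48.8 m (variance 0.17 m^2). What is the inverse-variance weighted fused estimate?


w1 = (1/var1) / (1/var1 + 1/var2)
   = 16.6667 / (16.6667 + 5.8824) = 0.7391
w2 = 1 - w1 = 0.2609
fused = w1*s1 + w2*s2 = 30.0826 + 12.7304
= 42.813 m


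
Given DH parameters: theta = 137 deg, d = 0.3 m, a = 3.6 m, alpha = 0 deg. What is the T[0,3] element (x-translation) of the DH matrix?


T[0,3] = a * cos(theta)
= 3.6 * cos(137 deg)
= 3.6 * -0.7314
= -2.6329


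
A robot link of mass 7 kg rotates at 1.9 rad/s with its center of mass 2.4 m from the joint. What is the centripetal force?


F = m * omega^2 * r
= 7 * 1.9^2 * 2.4
= 7 * 3.61 * 2.4
= 60.648 N


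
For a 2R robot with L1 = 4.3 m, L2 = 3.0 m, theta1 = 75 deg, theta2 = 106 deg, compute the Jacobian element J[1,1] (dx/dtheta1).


J[1,1] = -L1*sin(t1) - L2*sin(t1+t2)
= -4.3*sin(75) - 3.0*sin(181)
= -4.1011


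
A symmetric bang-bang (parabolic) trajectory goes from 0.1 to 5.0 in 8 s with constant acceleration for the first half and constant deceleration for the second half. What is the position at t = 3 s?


Symmetric rest-to-rest: each phase covers (pf-p0)/2 in time T/2. 0.5*a*(T/2)^2 = (pf-p0)/2 => a = 4*(pf-p0)/T^2
a = 4*(5.0-0.1)/8^2 = 0.3063
t = 3 is in the acceleration phase (t <= T/2).
p = p0 + 0.5*a*t^2 = 0.1 + 0.5*0.3063*3^2
= 1.4781


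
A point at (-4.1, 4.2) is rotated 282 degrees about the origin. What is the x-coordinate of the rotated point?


x' = x*cos(theta) - y*sin(theta)
cos(282 deg) = 0.2079, sin(282 deg) = -0.9781
x' = -4.1 * 0.2079 - 4.2 * -0.9781
= -0.8524 - -4.1082
= 3.2558


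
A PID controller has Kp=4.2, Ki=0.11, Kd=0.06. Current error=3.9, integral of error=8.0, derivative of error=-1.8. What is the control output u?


u = Kp*e + Ki*int(e) + Kd*de/dt
= 4.2*3.9 + 0.11*8.0 + 0.06*(-1.8)
= 16.38 + 0.88 + -0.108
= 17.152


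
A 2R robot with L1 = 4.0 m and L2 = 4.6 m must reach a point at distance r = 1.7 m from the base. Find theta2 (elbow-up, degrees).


cos(theta2) = (r^2 - L1^2 - L2^2) / (2*L1*L2)
cos(theta2) = (2.89 - 16.0 - 21.16) / 36.8
cos(theta2) = -0.93125
theta2 = 158.6305 degrees


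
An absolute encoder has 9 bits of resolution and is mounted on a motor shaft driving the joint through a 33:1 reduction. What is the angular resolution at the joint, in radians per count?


counts = 2^9 = 512
effective counts at joint = 512 * 33 = 16896
resolution = 2*pi / 16896
= 3.7187e-04 rad/count


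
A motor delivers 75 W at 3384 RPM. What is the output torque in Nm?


omega = 3384 * 2*pi/60 = 354.3717 rad/s
tau = P / omega = 75 / 354.3717
= 0.2116 Nm


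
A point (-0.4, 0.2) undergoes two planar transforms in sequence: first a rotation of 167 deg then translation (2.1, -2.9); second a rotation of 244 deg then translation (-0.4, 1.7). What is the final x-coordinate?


After transform 1:
x1 = cos(167)*-0.4 - sin(167)*0.2 + 2.1 = 2.4448
y1 = sin(167)*-0.4 + cos(167)*0.2 + -2.9 = -3.1849
After transform 2:
x2 = cos(244)*2.4448 - sin(244)*-3.1849 + -0.4
= -4.3342


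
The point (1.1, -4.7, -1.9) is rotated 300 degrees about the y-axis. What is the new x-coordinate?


Rotation about y-axis: x' = x*cos(theta) + z*sin(theta)
= 1.1 * 0.5 + -1.9 * -0.866
= 2.1954


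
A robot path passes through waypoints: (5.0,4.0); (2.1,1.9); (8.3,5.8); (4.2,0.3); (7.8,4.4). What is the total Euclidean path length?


Segment lengths:
  seg1 = sqrt((-2.9)^2 + (-2.1)^2) = 3.5805
  seg2 = sqrt((6.2)^2 + (3.9)^2) = 7.3246
  seg3 = sqrt((-4.1)^2 + (-5.5)^2) = 6.86
  seg4 = sqrt((3.6)^2 + (4.1)^2) = 5.4562
Total = 23.2213


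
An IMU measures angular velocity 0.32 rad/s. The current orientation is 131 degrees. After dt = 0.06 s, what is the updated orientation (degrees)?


delta_theta = w * dt = 0.32 * 0.06 = 0.0192 rad
= 1.1001 deg
theta_new = 131 + 1.1001 = 132.1001 deg


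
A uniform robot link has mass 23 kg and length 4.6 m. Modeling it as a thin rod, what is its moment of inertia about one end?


I = (1/3) * m * L^2
= (1/3) * 23 * 4.6^2
= 0.333333 * 23 * 21.16
= 162.2267 kg*m^2


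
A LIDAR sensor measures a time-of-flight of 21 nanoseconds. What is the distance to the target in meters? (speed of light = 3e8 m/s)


tof = 21 ns = 2.1e-08 s
dist = c * tof / 2
= 3e8 * 2.1e-08 / 2
= 3.15 m


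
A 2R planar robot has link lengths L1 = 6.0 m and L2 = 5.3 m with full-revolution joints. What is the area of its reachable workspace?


r_max = L1 + L2 = 11.3 m
r_min = |L1 - L2| = 0.7 m
Area = pi*(r_max^2 - r_min^2)
= pi*(127.69 - 0.49)
= pi * 127.2
= 399.6106 m^2
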